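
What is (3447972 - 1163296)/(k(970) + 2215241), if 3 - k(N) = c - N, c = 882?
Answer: 571169/553833 ≈ 1.0313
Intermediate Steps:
k(N) = -879 + N (k(N) = 3 - (882 - N) = 3 + (-882 + N) = -879 + N)
(3447972 - 1163296)/(k(970) + 2215241) = (3447972 - 1163296)/((-879 + 970) + 2215241) = 2284676/(91 + 2215241) = 2284676/2215332 = 2284676*(1/2215332) = 571169/553833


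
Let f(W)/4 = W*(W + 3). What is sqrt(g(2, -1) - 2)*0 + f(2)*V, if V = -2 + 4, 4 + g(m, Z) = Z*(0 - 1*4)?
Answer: 80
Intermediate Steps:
g(m, Z) = -4 - 4*Z (g(m, Z) = -4 + Z*(0 - 1*4) = -4 + Z*(0 - 4) = -4 + Z*(-4) = -4 - 4*Z)
V = 2
f(W) = 4*W*(3 + W) (f(W) = 4*(W*(W + 3)) = 4*(W*(3 + W)) = 4*W*(3 + W))
sqrt(g(2, -1) - 2)*0 + f(2)*V = sqrt((-4 - 4*(-1)) - 2)*0 + (4*2*(3 + 2))*2 = sqrt((-4 + 4) - 2)*0 + (4*2*5)*2 = sqrt(0 - 2)*0 + 40*2 = sqrt(-2)*0 + 80 = (I*sqrt(2))*0 + 80 = 0 + 80 = 80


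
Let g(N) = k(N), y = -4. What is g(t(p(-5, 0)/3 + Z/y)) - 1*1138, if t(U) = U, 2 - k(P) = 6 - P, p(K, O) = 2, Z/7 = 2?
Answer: -6869/6 ≈ -1144.8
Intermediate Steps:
Z = 14 (Z = 7*2 = 14)
k(P) = -4 + P (k(P) = 2 - (6 - P) = 2 + (-6 + P) = -4 + P)
g(N) = -4 + N
g(t(p(-5, 0)/3 + Z/y)) - 1*1138 = (-4 + (2/3 + 14/(-4))) - 1*1138 = (-4 + (2*(1/3) + 14*(-1/4))) - 1138 = (-4 + (2/3 - 7/2)) - 1138 = (-4 - 17/6) - 1138 = -41/6 - 1138 = -6869/6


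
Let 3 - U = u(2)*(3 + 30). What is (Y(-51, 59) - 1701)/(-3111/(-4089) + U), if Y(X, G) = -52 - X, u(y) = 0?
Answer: -1159913/2563 ≈ -452.56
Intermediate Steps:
U = 3 (U = 3 - 0*(3 + 30) = 3 - 0*33 = 3 - 1*0 = 3 + 0 = 3)
(Y(-51, 59) - 1701)/(-3111/(-4089) + U) = ((-52 - 1*(-51)) - 1701)/(-3111/(-4089) + 3) = ((-52 + 51) - 1701)/(-3111*(-1/4089) + 3) = (-1 - 1701)/(1037/1363 + 3) = -1702/5126/1363 = -1702*1363/5126 = -1159913/2563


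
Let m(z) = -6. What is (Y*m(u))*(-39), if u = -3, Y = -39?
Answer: -9126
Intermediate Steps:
(Y*m(u))*(-39) = -39*(-6)*(-39) = 234*(-39) = -9126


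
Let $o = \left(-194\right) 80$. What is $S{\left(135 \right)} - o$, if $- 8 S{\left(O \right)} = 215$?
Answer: $\frac{123945}{8} \approx 15493.0$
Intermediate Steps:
$S{\left(O \right)} = - \frac{215}{8}$ ($S{\left(O \right)} = \left(- \frac{1}{8}\right) 215 = - \frac{215}{8}$)
$o = -15520$
$S{\left(135 \right)} - o = - \frac{215}{8} - -15520 = - \frac{215}{8} + 15520 = \frac{123945}{8}$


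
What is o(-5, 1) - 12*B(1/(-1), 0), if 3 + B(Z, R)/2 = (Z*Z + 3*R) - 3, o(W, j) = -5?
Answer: 115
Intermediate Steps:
B(Z, R) = -12 + 2*Z² + 6*R (B(Z, R) = -6 + 2*((Z*Z + 3*R) - 3) = -6 + 2*((Z² + 3*R) - 3) = -6 + 2*(-3 + Z² + 3*R) = -6 + (-6 + 2*Z² + 6*R) = -12 + 2*Z² + 6*R)
o(-5, 1) - 12*B(1/(-1), 0) = -5 - 12*(-12 + 2*(1/(-1))² + 6*0) = -5 - 12*(-12 + 2*(-1)² + 0) = -5 - 12*(-12 + 2*1 + 0) = -5 - 12*(-12 + 2 + 0) = -5 - 12*(-10) = -5 + 120 = 115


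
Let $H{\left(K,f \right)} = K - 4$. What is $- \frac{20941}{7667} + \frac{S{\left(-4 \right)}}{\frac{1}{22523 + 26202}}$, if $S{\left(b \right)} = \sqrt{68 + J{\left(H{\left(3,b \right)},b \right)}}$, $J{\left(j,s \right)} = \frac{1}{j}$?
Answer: $- \frac{20941}{7667} + 48725 \sqrt{67} \approx 3.9883 \cdot 10^{5}$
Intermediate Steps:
$H{\left(K,f \right)} = -4 + K$
$S{\left(b \right)} = \sqrt{67}$ ($S{\left(b \right)} = \sqrt{68 + \frac{1}{-4 + 3}} = \sqrt{68 + \frac{1}{-1}} = \sqrt{68 - 1} = \sqrt{67}$)
$- \frac{20941}{7667} + \frac{S{\left(-4 \right)}}{\frac{1}{22523 + 26202}} = - \frac{20941}{7667} + \frac{\sqrt{67}}{\frac{1}{22523 + 26202}} = \left(-20941\right) \frac{1}{7667} + \frac{\sqrt{67}}{\frac{1}{48725}} = - \frac{20941}{7667} + \sqrt{67} \frac{1}{\frac{1}{48725}} = - \frac{20941}{7667} + \sqrt{67} \cdot 48725 = - \frac{20941}{7667} + 48725 \sqrt{67}$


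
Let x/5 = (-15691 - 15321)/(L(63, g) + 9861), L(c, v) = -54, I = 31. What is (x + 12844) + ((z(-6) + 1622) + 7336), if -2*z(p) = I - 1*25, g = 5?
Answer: 213627733/9807 ≈ 21783.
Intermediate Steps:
z(p) = -3 (z(p) = -(31 - 1*25)/2 = -(31 - 25)/2 = -1/2*6 = -3)
x = -155060/9807 (x = 5*((-15691 - 15321)/(-54 + 9861)) = 5*(-31012/9807) = -155060/9807 ≈ -15.811)
(x + 12844) + ((z(-6) + 1622) + 7336) = (-155060/9807 + 12844) + ((-3 + 1622) + 7336) = 125806048/9807 + (1619 + 7336) = 125806048/9807 + 8955 = 213627733/9807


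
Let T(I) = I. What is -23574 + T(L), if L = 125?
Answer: -23449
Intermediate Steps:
-23574 + T(L) = -23574 + 125 = -23449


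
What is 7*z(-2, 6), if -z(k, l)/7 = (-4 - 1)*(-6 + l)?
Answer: 0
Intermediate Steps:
z(k, l) = -210 + 35*l (z(k, l) = -7*(-4 - 1)*(-6 + l) = -(-35)*(-6 + l) = -7*(30 - 5*l) = -210 + 35*l)
7*z(-2, 6) = 7*(-210 + 35*6) = 7*(-210 + 210) = 7*0 = 0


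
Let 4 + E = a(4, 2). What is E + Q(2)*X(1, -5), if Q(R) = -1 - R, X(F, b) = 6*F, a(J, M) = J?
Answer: -18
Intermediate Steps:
E = 0 (E = -4 + 4 = 0)
E + Q(2)*X(1, -5) = 0 + (-1 - 1*2)*(6*1) = 0 + (-1 - 2)*6 = 0 - 3*6 = 0 - 18 = -18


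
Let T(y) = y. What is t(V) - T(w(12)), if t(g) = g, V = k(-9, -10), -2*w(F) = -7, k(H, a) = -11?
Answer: -29/2 ≈ -14.500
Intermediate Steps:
w(F) = 7/2 (w(F) = -½*(-7) = 7/2)
V = -11
t(V) - T(w(12)) = -11 - 1*7/2 = -11 - 7/2 = -29/2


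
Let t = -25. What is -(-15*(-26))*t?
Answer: 9750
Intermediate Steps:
-(-15*(-26))*t = -(-15*(-26))*(-25) = -390*(-25) = -1*(-9750) = 9750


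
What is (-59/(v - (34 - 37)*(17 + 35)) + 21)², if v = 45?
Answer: 17322244/40401 ≈ 428.76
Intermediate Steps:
(-59/(v - (34 - 37)*(17 + 35)) + 21)² = (-59/(45 - (34 - 37)*(17 + 35)) + 21)² = (-59/(45 - (-3)*52) + 21)² = (-59/(45 - 1*(-156)) + 21)² = (-59/(45 + 156) + 21)² = (-59/201 + 21)² = (4162/201)² = 17322244/40401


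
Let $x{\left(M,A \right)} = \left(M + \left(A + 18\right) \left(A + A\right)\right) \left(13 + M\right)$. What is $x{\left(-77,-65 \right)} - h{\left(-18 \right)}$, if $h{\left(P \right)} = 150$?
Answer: $-386262$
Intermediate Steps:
$x{\left(M,A \right)} = \left(13 + M\right) \left(M + 2 A \left(18 + A\right)\right)$ ($x{\left(M,A \right)} = \left(M + \left(18 + A\right) 2 A\right) \left(13 + M\right) = \left(M + 2 A \left(18 + A\right)\right) \left(13 + M\right) = \left(13 + M\right) \left(M + 2 A \left(18 + A\right)\right)$)
$x{\left(-77,-65 \right)} - h{\left(-18 \right)} = \left(\left(-77\right)^{2} + 13 \left(-77\right) + 26 \left(-65\right)^{2} + 468 \left(-65\right) + 2 \left(-77\right) \left(-65\right)^{2} + 36 \left(-65\right) \left(-77\right)\right) - 150 = \left(5929 - 1001 + 26 \cdot 4225 - 30420 + 2 \left(-77\right) 4225 + 180180\right) - 150 = \left(5929 - 1001 + 109850 - 30420 - 650650 + 180180\right) - 150 = -386112 - 150 = -386262$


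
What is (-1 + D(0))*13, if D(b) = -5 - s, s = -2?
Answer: -52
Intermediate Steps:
D(b) = -3 (D(b) = -5 - 1*(-2) = -5 + 2 = -3)
(-1 + D(0))*13 = (-1 - 3)*13 = -4*13 = -52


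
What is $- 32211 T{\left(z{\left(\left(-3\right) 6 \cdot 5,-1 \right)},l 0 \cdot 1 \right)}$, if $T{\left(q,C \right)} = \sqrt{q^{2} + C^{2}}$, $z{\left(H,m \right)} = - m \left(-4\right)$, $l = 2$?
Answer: $-128844$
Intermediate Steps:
$z{\left(H,m \right)} = 4 m$ ($z{\left(H,m \right)} = - \left(-4\right) m = 4 m$)
$T{\left(q,C \right)} = \sqrt{C^{2} + q^{2}}$
$- 32211 T{\left(z{\left(\left(-3\right) 6 \cdot 5,-1 \right)},l 0 \cdot 1 \right)} = - 32211 \sqrt{\left(2 \cdot 0 \cdot 1\right)^{2} + \left(4 \left(-1\right)\right)^{2}} = - 32211 \sqrt{\left(0 \cdot 1\right)^{2} + \left(-4\right)^{2}} = - 32211 \sqrt{0^{2} + 16} = - 32211 \sqrt{0 + 16} = - 32211 \sqrt{16} = \left(-32211\right) 4 = -128844$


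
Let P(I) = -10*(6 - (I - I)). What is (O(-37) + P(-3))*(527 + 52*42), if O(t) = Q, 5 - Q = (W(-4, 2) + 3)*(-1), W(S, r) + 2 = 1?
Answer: -143683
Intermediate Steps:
W(S, r) = -1 (W(S, r) = -2 + 1 = -1)
Q = 7 (Q = 5 - (-1 + 3)*(-1) = 5 - 2*(-1) = 5 - 1*(-2) = 5 + 2 = 7)
P(I) = -60 (P(I) = -10*(6 - 1*0) = -10*(6 + 0) = -10*6 = -60)
O(t) = 7
(O(-37) + P(-3))*(527 + 52*42) = (7 - 60)*(527 + 52*42) = -53*(527 + 2184) = -53*2711 = -143683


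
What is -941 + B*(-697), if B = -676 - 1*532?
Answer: 841035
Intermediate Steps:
B = -1208 (B = -676 - 532 = -1208)
-941 + B*(-697) = -941 - 1208*(-697) = -941 + 841976 = 841035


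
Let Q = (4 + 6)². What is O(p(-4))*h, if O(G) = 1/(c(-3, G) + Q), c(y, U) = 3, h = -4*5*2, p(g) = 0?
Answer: -40/103 ≈ -0.38835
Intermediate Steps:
Q = 100 (Q = 10² = 100)
h = -40 (h = -20*2 = -40)
O(G) = 1/103 (O(G) = 1/(3 + 100) = 1/103)
O(p(-4))*h = (1/103)*(-40) = -40/103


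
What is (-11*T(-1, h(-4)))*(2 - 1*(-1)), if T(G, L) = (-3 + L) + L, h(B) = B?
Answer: 363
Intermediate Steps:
T(G, L) = -3 + 2*L
(-11*T(-1, h(-4)))*(2 - 1*(-1)) = (-11*(-3 + 2*(-4)))*(2 - 1*(-1)) = (-11*(-3 - 8))*(2 + 1) = -11*(-11)*3 = 121*3 = 363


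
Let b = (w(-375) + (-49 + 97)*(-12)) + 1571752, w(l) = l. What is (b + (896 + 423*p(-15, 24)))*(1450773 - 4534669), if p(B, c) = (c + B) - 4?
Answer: -4853472531552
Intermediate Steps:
p(B, c) = -4 + B + c (p(B, c) = (B + c) - 4 = -4 + B + c)
b = 1570801 (b = (-375 + (-49 + 97)*(-12)) + 1571752 = (-375 + 48*(-12)) + 1571752 = (-375 - 576) + 1571752 = -951 + 1571752 = 1570801)
(b + (896 + 423*p(-15, 24)))*(1450773 - 4534669) = (1570801 + (896 + 423*(-4 - 15 + 24)))*(1450773 - 4534669) = (1570801 + (896 + 423*5))*(-3083896) = (1570801 + (896 + 2115))*(-3083896) = (1570801 + 3011)*(-3083896) = 1573812*(-3083896) = -4853472531552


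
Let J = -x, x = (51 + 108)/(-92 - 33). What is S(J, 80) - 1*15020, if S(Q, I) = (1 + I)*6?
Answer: -14534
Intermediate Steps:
x = -159/125 (x = 159/(-125) = 159*(-1/125) = -159/125 ≈ -1.2720)
J = 159/125 (J = -1*(-159/125) = 159/125 ≈ 1.2720)
S(Q, I) = 6 + 6*I
S(J, 80) - 1*15020 = (6 + 6*80) - 1*15020 = (6 + 480) - 15020 = 486 - 15020 = -14534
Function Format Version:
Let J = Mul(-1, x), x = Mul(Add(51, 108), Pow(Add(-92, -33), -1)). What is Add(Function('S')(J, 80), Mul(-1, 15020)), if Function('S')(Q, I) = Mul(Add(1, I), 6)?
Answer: -14534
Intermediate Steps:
x = Rational(-159, 125) (x = Mul(159, Pow(-125, -1)) = Mul(159, Rational(-1, 125)) = Rational(-159, 125) ≈ -1.2720)
J = Rational(159, 125) (J = Mul(-1, Rational(-159, 125)) = Rational(159, 125) ≈ 1.2720)
Function('S')(Q, I) = Add(6, Mul(6, I))
Add(Function('S')(J, 80), Mul(-1, 15020)) = Add(Add(6, Mul(6, 80)), Mul(-1, 15020)) = Add(Add(6, 480), -15020) = Add(486, -15020) = -14534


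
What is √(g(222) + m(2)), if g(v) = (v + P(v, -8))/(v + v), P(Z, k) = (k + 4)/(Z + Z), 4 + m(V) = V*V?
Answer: √24641/222 ≈ 0.70709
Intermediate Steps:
m(V) = -4 + V² (m(V) = -4 + V*V = -4 + V²)
P(Z, k) = (4 + k)/(2*Z) (P(Z, k) = (4 + k)/((2*Z)) = (4 + k)*(1/(2*Z)) = (4 + k)/(2*Z))
g(v) = (v - 2/v)/(2*v) (g(v) = (v + (4 - 8)/(2*v))/(v + v) = (v + (½)*(-4)/v)/((2*v)) = (v - 2/v)*(1/(2*v)) = (v - 2/v)/(2*v))
√(g(222) + m(2)) = √((½ - 1/222²) + (-4 + 2²)) = √((½ - 1*1/49284) + (-4 + 4)) = √((½ - 1/49284) + 0) = √(24641/49284 + 0) = √(24641/49284) = √24641/222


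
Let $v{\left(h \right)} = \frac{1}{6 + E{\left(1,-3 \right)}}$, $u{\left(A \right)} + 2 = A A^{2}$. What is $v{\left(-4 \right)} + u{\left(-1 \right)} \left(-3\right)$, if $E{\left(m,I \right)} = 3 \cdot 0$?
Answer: $\frac{55}{6} \approx 9.1667$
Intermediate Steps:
$u{\left(A \right)} = -2 + A^{3}$ ($u{\left(A \right)} = -2 + A A^{2} = -2 + A^{3}$)
$E{\left(m,I \right)} = 0$
$v{\left(h \right)} = \frac{1}{6}$ ($v{\left(h \right)} = \frac{1}{6 + 0} = \frac{1}{6}$)
$v{\left(-4 \right)} + u{\left(-1 \right)} \left(-3\right) = \frac{1}{6} + \left(-2 + \left(-1\right)^{3}\right) \left(-3\right) = \frac{1}{6} + \left(-2 - 1\right) \left(-3\right) = \frac{1}{6} - -9 = \frac{1}{6} + 9 = \frac{55}{6}$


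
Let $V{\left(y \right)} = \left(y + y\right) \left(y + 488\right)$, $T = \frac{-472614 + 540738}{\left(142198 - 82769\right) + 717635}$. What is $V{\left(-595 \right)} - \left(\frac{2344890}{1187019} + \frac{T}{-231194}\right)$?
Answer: $\frac{2262735413964170808703}{17770914312495492} \approx 1.2733 \cdot 10^{5}$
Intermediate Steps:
$T = \frac{17031}{194266}$ ($T = \frac{68124}{\left(142198 - 82769\right) + 717635} = \frac{68124}{59429 + 717635} = \frac{68124}{777064} = 68124 \cdot \frac{1}{777064} = \frac{17031}{194266} \approx 0.087668$)
$V{\left(y \right)} = 2 y \left(488 + y\right)$
$V{\left(-595 \right)} - \left(\frac{2344890}{1187019} + \frac{T}{-231194}\right) = 2 \left(-595\right) \left(488 - 595\right) - \left(\frac{2344890}{1187019} + \frac{17031}{194266 \left(-231194\right)}\right) = 2 \left(-595\right) \left(-107\right) - \left(2344890 \cdot \frac{1}{1187019} + \frac{17031}{194266} \left(- \frac{1}{231194}\right)\right) = 127330 - \left(\frac{781630}{395673} - \frac{17031}{44913133604}\right) = 127330 - \frac{35105445880187657}{17770914312495492} = \frac{2262735413964170808703}{17770914312495492}$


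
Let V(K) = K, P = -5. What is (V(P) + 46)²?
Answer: 1681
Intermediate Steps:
(V(P) + 46)² = (-5 + 46)² = 41² = 1681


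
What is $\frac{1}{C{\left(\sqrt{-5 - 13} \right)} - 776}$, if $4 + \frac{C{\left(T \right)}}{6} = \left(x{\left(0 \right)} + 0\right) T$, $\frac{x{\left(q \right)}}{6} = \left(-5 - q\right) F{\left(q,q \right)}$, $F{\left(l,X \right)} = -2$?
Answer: $- \frac{1}{3716} - \frac{27 i \sqrt{2}}{74320} \approx -0.00026911 - 0.00051378 i$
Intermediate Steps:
$x{\left(q \right)} = 60 + 12 q$ ($x{\left(q \right)} = 6 \left(-5 - q\right) \left(-2\right) = 6 \left(10 + 2 q\right) = 60 + 12 q$)
$C{\left(T \right)} = -24 + 360 T$ ($C{\left(T \right)} = -24 + 6 \left(\left(60 + 12 \cdot 0\right) + 0\right) T = -24 + 6 \left(\left(60 + 0\right) + 0\right) T = -24 + 6 \left(60 + 0\right) T = -24 + 6 \cdot 60 T = -24 + 360 T$)
$\frac{1}{C{\left(\sqrt{-5 - 13} \right)} - 776} = \frac{1}{\left(-24 + 360 \sqrt{-5 - 13}\right) - 776} = \frac{1}{\left(-24 + 360 \sqrt{-18}\right) - 776} = \frac{1}{\left(-24 + 360 \cdot 3 i \sqrt{2}\right) - 776} = \frac{1}{\left(-24 + 1080 i \sqrt{2}\right) - 776} = \frac{1}{-800 + 1080 i \sqrt{2}}$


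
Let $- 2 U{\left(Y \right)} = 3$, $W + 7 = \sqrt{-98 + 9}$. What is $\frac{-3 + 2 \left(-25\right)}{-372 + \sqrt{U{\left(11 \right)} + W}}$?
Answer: $\frac{106}{744 - \sqrt{2} \sqrt{-17 + 2 i \sqrt{89}}} \approx 0.14302 + 0.0012566 i$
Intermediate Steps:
$W = -7 + i \sqrt{89}$ ($W = -7 + \sqrt{-98 + 9} = -7 + \sqrt{-89} = -7 + i \sqrt{89} \approx -7.0 + 9.434 i$)
$U{\left(Y \right)} = - \frac{3}{2}$ ($U{\left(Y \right)} = \left(- \frac{1}{2}\right) 3 = - \frac{3}{2}$)
$\frac{-3 + 2 \left(-25\right)}{-372 + \sqrt{U{\left(11 \right)} + W}} = \frac{-3 + 2 \left(-25\right)}{-372 + \sqrt{- \frac{3}{2} - \left(7 - i \sqrt{89}\right)}} = \frac{-3 - 50}{-372 + \sqrt{- \frac{17}{2} + i \sqrt{89}}} = - \frac{53}{-372 + \sqrt{- \frac{17}{2} + i \sqrt{89}}}$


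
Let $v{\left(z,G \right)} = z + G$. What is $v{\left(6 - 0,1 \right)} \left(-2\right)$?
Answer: $-14$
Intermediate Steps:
$v{\left(z,G \right)} = G + z$
$v{\left(6 - 0,1 \right)} \left(-2\right) = \left(1 + \left(6 - 0\right)\right) \left(-2\right) = \left(1 + \left(6 + 0\right)\right) \left(-2\right) = \left(1 + 6\right) \left(-2\right) = 7 \left(-2\right) = -14$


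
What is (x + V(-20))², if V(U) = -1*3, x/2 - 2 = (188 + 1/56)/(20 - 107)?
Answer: 65496649/5934096 ≈ 11.037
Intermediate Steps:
x = -785/2436 (x = 4 + 2*((188 + 1/56)/(20 - 107)) = 4 + 2*((188 + 1/56)/(-87)) = 4 + 2*((10529/56)*(-1/87)) = 4 + 2*(-10529/4872) = 4 - 10529/2436 = -785/2436 ≈ -0.32225)
V(U) = -3
(x + V(-20))² = (-785/2436 - 3)² = (-8093/2436)² = 65496649/5934096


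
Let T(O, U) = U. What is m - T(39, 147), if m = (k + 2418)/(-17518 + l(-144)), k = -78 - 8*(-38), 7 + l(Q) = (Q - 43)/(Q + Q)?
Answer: -742672383/5047013 ≈ -147.15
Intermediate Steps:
l(Q) = -7 + (-43 + Q)/(2*Q) (l(Q) = -7 + (Q - 43)/(Q + Q) = -7 + (-43 + Q)/((2*Q)) = -7 + (-43 + Q)*(1/(2*Q)) = -7 + (-43 + Q)/(2*Q))
k = 226 (k = -78 + 304 = 226)
m = -761472/5047013 (m = (226 + 2418)/(-17518 + (1/2)*(-43 - 13*(-144))/(-144)) = 2644/(-17518 + (1/2)*(-1/144)*(-43 + 1872)) = 2644/(-17518 + (1/2)*(-1/144)*1829) = 2644/(-17518 - 1829/288) = 2644/(-5047013/288) = 2644*(-288/5047013) = -761472/5047013 ≈ -0.15088)
m - T(39, 147) = -761472/5047013 - 1*147 = -761472/5047013 - 147 = -742672383/5047013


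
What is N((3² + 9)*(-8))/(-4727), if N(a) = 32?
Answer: -32/4727 ≈ -0.0067696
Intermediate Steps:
N((3² + 9)*(-8))/(-4727) = 32/(-4727) = 32*(-1/4727) = -32/4727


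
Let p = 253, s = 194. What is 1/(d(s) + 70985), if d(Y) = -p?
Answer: 1/70732 ≈ 1.4138e-5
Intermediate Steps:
d(Y) = -253 (d(Y) = -1*253 = -253)
1/(d(s) + 70985) = 1/(-253 + 70985) = 1/70732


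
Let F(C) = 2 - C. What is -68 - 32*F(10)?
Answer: 188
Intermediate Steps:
-68 - 32*F(10) = -68 - 32*(2 - 1*10) = -68 - 32*(2 - 10) = -68 - 32*(-8) = -68 + 256 = 188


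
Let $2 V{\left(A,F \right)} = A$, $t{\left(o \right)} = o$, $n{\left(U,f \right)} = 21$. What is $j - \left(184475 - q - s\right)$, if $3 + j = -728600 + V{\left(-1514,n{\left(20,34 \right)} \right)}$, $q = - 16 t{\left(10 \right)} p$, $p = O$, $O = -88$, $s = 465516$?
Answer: $-434239$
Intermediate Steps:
$V{\left(A,F \right)} = \frac{A}{2}$
$p = -88$
$q = 14080$ ($q = \left(-16\right) 10 \left(-88\right) = \left(-160\right) \left(-88\right) = 14080$)
$j = -729360$ ($j = -3 + \left(-728600 + \frac{1}{2} \left(-1514\right)\right) = -3 - 729357 = -729360$)
$j - \left(184475 - q - s\right) = -729360 + \left(\left(465516 + 14080\right) - 184475\right) = -729360 + \left(479596 - 184475\right) = -729360 + 295121 = -434239$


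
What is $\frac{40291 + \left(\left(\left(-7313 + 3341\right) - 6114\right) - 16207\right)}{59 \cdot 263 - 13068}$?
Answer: $\frac{13998}{2449} \approx 5.7158$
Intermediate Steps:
$\frac{40291 + \left(\left(\left(-7313 + 3341\right) - 6114\right) - 16207\right)}{59 \cdot 263 - 13068} = \frac{40291 - 26293}{15517 - 13068} = \frac{40291 - 26293}{2449} = \left(40291 - 26293\right) \frac{1}{2449} = 13998 \cdot \frac{1}{2449} = \frac{13998}{2449}$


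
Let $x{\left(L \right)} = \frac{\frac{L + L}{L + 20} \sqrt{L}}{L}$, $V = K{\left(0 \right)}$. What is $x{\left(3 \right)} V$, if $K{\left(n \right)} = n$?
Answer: $0$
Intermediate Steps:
$V = 0$
$x{\left(L \right)} = \frac{2 \sqrt{L}}{20 + L}$ ($x{\left(L \right)} = \frac{\frac{2 L}{20 + L} \sqrt{L}}{L} = \frac{2 L^{\frac{3}{2}} \frac{1}{20 + L}}{L} = \frac{2 \sqrt{L}}{20 + L}$)
$x{\left(3 \right)} V = \frac{2 \sqrt{3}}{20 + 3} \cdot 0 = \frac{2 \sqrt{3}}{23} \cdot 0 = 0$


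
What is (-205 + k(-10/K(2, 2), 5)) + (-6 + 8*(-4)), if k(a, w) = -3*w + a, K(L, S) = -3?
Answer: -764/3 ≈ -254.67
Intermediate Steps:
k(a, w) = a - 3*w
(-205 + k(-10/K(2, 2), 5)) + (-6 + 8*(-4)) = (-205 + (-10/(-3) - 3*5)) + (-6 + 8*(-4)) = (-205 + (-10*(-1/3) - 15)) + (-6 - 32) = (-205 + (10/3 - 15)) - 38 = (-205 - 35/3) - 38 = -650/3 - 38 = -764/3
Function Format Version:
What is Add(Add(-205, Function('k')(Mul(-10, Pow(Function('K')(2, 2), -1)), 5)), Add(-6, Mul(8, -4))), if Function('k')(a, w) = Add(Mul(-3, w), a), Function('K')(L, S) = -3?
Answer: Rational(-764, 3) ≈ -254.67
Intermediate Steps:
Function('k')(a, w) = Add(a, Mul(-3, w))
Add(Add(-205, Function('k')(Mul(-10, Pow(Function('K')(2, 2), -1)), 5)), Add(-6, Mul(8, -4))) = Add(Add(-205, Add(Mul(-10, Pow(-3, -1)), Mul(-3, 5))), Add(-6, Mul(8, -4))) = Add(Add(-205, Add(Mul(-10, Rational(-1, 3)), -15)), Add(-6, -32)) = Add(Add(-205, Add(Rational(10, 3), -15)), -38) = Add(Add(-205, Rational(-35, 3)), -38) = Add(Rational(-650, 3), -38) = Rational(-764, 3)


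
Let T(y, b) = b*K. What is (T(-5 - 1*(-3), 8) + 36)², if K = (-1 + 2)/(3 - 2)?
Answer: 1936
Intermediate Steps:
K = 1 (K = 1/1 = 1*1 = 1)
T(y, b) = b (T(y, b) = b*1 = b)
(T(-5 - 1*(-3), 8) + 36)² = (8 + 36)² = 44² = 1936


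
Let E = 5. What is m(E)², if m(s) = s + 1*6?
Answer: 121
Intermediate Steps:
m(s) = 6 + s (m(s) = s + 6 = 6 + s)
m(E)² = (6 + 5)² = 11² = 121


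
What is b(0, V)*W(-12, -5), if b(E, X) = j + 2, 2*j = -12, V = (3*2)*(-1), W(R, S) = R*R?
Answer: -576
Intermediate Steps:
W(R, S) = R**2
V = -6 (V = 6*(-1) = -6)
j = -6 (j = (1/2)*(-12) = -6)
b(E, X) = -4 (b(E, X) = -6 + 2 = -4)
b(0, V)*W(-12, -5) = -4*(-12)**2 = -4*144 = -576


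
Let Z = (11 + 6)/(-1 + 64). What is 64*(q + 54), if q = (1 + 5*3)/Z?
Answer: 123264/17 ≈ 7250.8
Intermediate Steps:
Z = 17/63 ≈ 0.26984
q = 1008/17 (q = (1 + 5*3)/(17/63) = (1 + 15)*(63/17) = 16*(63/17) = 1008/17 ≈ 59.294)
64*(q + 54) = 64*(1008/17 + 54) = 64*(1926/17) = 123264/17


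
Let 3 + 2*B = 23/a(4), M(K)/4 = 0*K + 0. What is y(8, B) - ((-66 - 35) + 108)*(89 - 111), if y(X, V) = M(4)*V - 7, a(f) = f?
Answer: 147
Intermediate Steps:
M(K) = 0 (M(K) = 4*(0*K + 0) = 4*(0 + 0) = 4*0 = 0)
B = 11/8 (B = -3/2 + (23/4)/2 = -3/2 + (23*(¼))/2 = -3/2 + (½)*(23/4) = -3/2 + 23/8 = 11/8 ≈ 1.3750)
y(X, V) = -7 (y(X, V) = 0*V - 7 = 0 - 7 = -7)
y(8, B) - ((-66 - 35) + 108)*(89 - 111) = -7 - ((-66 - 35) + 108)*(89 - 111) = -7 - (-101 + 108)*(-22) = -7 - 7*(-22) = -7 - 1*(-154) = -7 + 154 = 147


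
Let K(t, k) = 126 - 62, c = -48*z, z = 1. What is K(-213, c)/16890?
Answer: 32/8445 ≈ 0.0037892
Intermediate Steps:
c = -48 (c = -48*1 = -48)
K(t, k) = 64
K(-213, c)/16890 = 64/16890 = 64*(1/16890) = 32/8445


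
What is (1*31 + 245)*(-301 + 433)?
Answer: 36432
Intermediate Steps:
(1*31 + 245)*(-301 + 433) = (31 + 245)*132 = 276*132 = 36432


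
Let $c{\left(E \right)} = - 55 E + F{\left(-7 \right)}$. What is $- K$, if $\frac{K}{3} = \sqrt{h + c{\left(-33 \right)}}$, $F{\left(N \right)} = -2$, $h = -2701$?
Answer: $- 6 i \sqrt{222} \approx - 89.398 i$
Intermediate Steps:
$c{\left(E \right)} = -2 - 55 E$ ($c{\left(E \right)} = - 55 E - 2 = -2 - 55 E$)
$K = 6 i \sqrt{222}$ ($K = 3 \sqrt{-2701 - -1813} = 3 \sqrt{-2701 + \left(-2 + 1815\right)} = 3 \sqrt{-2701 + 1813} = 3 \sqrt{-888} = 3 \cdot 2 i \sqrt{222} = 6 i \sqrt{222} \approx 89.398 i$)
$- K = - 6 i \sqrt{222}$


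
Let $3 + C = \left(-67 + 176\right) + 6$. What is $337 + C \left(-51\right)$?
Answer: $-5375$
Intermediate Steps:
$C = 112$ ($C = -3 + \left(\left(-67 + 176\right) + 6\right) = -3 + \left(109 + 6\right) = -3 + 115 = 112$)
$337 + C \left(-51\right) = 337 + 112 \left(-51\right) = 337 - 5712 = -5375$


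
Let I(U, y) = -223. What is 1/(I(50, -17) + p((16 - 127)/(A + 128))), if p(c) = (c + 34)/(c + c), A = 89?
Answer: -222/56773 ≈ -0.0039103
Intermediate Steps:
p(c) = (34 + c)/(2*c) (p(c) = (34 + c)/((2*c)) = (34 + c)*(1/(2*c)) = (34 + c)/(2*c))
1/(I(50, -17) + p((16 - 127)/(A + 128))) = 1/(-223 + (34 + (16 - 127)/(89 + 128))/(2*(((16 - 127)/(89 + 128))))) = 1/(-223 + (34 - 111/217)/(2*((-111/217)))) = 1/(-223 + (34 - 111*1/217)/(2*((-111*1/217)))) = 1/(-223 + (34 - 111/217)/(2*(-111/217))) = 1/(-223 + (½)*(-217/111)*(7267/217)) = 1/(-223 - 7267/222) = 1/(-56773/222) = -222/56773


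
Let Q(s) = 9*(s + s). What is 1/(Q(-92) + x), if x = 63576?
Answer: 1/61920 ≈ 1.6150e-5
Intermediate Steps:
Q(s) = 18*s (Q(s) = 9*(2*s) = 18*s)
1/(Q(-92) + x) = 1/(18*(-92) + 63576) = 1/(-1656 + 63576) = 1/61920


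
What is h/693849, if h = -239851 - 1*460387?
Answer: -700238/693849 ≈ -1.0092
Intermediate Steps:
h = -700238 (h = -239851 - 460387 = -700238)
h/693849 = -700238/693849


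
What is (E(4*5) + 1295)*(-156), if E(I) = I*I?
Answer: -264420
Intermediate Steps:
E(I) = I**2
(E(4*5) + 1295)*(-156) = ((4*5)**2 + 1295)*(-156) = (20**2 + 1295)*(-156) = (400 + 1295)*(-156) = 1695*(-156) = -264420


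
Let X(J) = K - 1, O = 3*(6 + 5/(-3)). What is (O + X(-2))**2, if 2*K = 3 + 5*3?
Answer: 441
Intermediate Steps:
K = 9 (K = (3 + 5*3)/2 = (3 + 15)/2 = (1/2)*18 = 9)
O = 13 (O = 3*(6 + 5*(-1/3)) = 3*(6 - 5/3) = 3*(13/3) = 13)
X(J) = 8 (X(J) = 9 - 1 = 8)
(O + X(-2))**2 = (13 + 8)**2 = 21**2 = 441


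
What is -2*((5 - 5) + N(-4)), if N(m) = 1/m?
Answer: 1/2 ≈ 0.50000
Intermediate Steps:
-2*((5 - 5) + N(-4)) = -2*((5 - 5) + 1/(-4)) = -2*(0 - 1/4) = -2*(-1/4) = 1/2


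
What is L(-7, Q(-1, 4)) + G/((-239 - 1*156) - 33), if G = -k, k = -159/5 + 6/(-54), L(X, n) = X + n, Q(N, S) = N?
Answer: -38879/4815 ≈ -8.0746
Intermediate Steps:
k = -1436/45 (k = -159*1/5 + 6*(-1/54) = -159/5 - 1/9 = -1436/45 ≈ -31.911)
G = 1436/45 (G = -1*(-1436/45) = 1436/45 ≈ 31.911)
L(-7, Q(-1, 4)) + G/((-239 - 1*156) - 33) = (-7 - 1) + 1436/(45*((-239 - 1*156) - 33)) = -8 + 1436/(45*((-239 - 156) - 33)) = -8 + 1436/(45*(-395 - 33)) = -8 + (1436/45)/(-428) = -8 + (1436/45)*(-1/428) = -8 - 359/4815 = -38879/4815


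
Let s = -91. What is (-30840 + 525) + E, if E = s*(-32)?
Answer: -27403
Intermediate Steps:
E = 2912 (E = -91*(-32) = 2912)
(-30840 + 525) + E = (-30840 + 525) + 2912 = -30315 + 2912 = -27403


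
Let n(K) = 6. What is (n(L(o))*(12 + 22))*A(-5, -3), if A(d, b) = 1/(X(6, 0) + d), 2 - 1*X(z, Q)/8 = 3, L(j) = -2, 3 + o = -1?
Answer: -204/13 ≈ -15.692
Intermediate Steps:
o = -4 (o = -3 - 1 = -4)
X(z, Q) = -8 (X(z, Q) = 16 - 8*3 = 16 - 24 = -8)
A(d, b) = 1/(-8 + d)
(n(L(o))*(12 + 22))*A(-5, -3) = (6*(12 + 22))/(-8 - 5) = (6*34)/(-13) = 204*(-1/13) = -204/13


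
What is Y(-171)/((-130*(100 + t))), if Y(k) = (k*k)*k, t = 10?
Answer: 5000211/14300 ≈ 349.67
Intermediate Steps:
Y(k) = k**3 (Y(k) = k**2*k = k**3)
Y(-171)/((-130*(100 + t))) = (-171)**3/((-130*(100 + 10))) = -5000211/((-130*110)) = -5000211/(-14300) = -5000211*(-1/14300) = 5000211/14300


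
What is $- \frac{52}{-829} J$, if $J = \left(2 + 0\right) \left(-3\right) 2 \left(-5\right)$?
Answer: $\frac{3120}{829} \approx 3.7636$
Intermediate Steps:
$J = 60$ ($J = 2 \left(\left(-6\right) \left(-5\right)\right) = 2 \cdot 30 = 60$)
$- \frac{52}{-829} J = - \frac{52}{-829} \cdot 60 = \left(-52\right) \left(- \frac{1}{829}\right) 60 = \frac{52}{829} \cdot 60 = \frac{3120}{829}$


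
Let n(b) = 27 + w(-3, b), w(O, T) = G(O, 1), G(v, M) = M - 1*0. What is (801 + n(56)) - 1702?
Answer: -873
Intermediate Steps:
G(v, M) = M (G(v, M) = M + 0 = M)
w(O, T) = 1
n(b) = 28 (n(b) = 27 + 1 = 28)
(801 + n(56)) - 1702 = (801 + 28) - 1702 = 829 - 1702 = -873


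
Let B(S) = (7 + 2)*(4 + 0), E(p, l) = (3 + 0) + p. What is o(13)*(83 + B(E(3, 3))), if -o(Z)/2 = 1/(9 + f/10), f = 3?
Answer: -2380/93 ≈ -25.591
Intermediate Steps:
E(p, l) = 3 + p
B(S) = 36 (B(S) = 9*4 = 36)
o(Z) = -20/93 (o(Z) = -2/(9 + 3/10) = -2/93/10 = -2*10/93 = -20/93)
o(13)*(83 + B(E(3, 3))) = -20*(83 + 36)/93 = -20/93*119 = -2380/93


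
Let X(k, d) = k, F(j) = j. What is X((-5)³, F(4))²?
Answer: 15625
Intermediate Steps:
X((-5)³, F(4))² = ((-5)³)² = (-125)² = 15625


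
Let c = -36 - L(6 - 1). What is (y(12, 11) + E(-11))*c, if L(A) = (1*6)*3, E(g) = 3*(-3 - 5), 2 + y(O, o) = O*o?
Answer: -5724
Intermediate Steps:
y(O, o) = -2 + O*o
E(g) = -24 (E(g) = 3*(-8) = -24)
L(A) = 18 (L(A) = 6*3 = 18)
c = -54 (c = -36 - 1*18 = -36 - 18 = -54)
(y(12, 11) + E(-11))*c = ((-2 + 12*11) - 24)*(-54) = ((-2 + 132) - 24)*(-54) = (130 - 24)*(-54) = 106*(-54) = -5724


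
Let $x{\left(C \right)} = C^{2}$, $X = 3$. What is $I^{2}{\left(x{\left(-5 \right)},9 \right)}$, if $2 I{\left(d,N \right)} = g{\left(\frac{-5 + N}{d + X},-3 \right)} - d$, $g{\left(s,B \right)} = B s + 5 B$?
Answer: $\frac{80089}{196} \approx 408.62$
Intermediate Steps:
$g{\left(s,B \right)} = 5 B + B s$
$I{\left(d,N \right)} = - \frac{15}{2} - \frac{d}{2} - \frac{3 \left(-5 + N\right)}{2 \left(3 + d\right)}$ ($I{\left(d,N \right)} = \frac{- 3 \left(5 + \frac{-5 + N}{d + 3}\right) - d}{2} = \frac{- 3 \left(5 + \frac{-5 + N}{3 + d}\right) - d}{2} = \frac{\left(-15 - \frac{3 \left(-5 + N\right)}{3 + d}\right) - d}{2} = \frac{-15 - d - \frac{3 \left(-5 + N\right)}{3 + d}}{2} = - \frac{15}{2} - \frac{d}{2} - \frac{3 \left(-5 + N\right)}{2 \left(3 + d\right)}$)
$I^{2}{\left(x{\left(-5 \right)},9 \right)} = \left(\frac{-30 - \left(\left(-5\right)^{2}\right)^{2} - 18 \left(-5\right)^{2} - 27}{2 \left(3 + \left(-5\right)^{2}\right)}\right)^{2} = \left(\frac{-30 - 25^{2} - 450 - 27}{2 \left(3 + 25\right)}\right)^{2} = \left(\frac{-30 - 625 - 450 - 27}{2 \cdot 28}\right)^{2} = \left(\frac{1}{2} \cdot \frac{1}{28} \left(-30 - 625 - 450 - 27\right)\right)^{2} = \left(\frac{1}{2} \cdot \frac{1}{28} \left(-1132\right)\right)^{2} = \left(- \frac{283}{14}\right)^{2} = \frac{80089}{196}$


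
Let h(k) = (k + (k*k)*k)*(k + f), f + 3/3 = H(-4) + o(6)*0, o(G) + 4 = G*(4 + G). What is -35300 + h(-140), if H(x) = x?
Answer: 397865000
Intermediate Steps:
o(G) = -4 + G*(4 + G)
f = -5 (f = -1 + (-4 + (-4 + 6² + 4*6)*0) = -1 + (-4 + (-4 + 36 + 24)*0) = -1 + (-4 + 56*0) = -1 + (-4 + 0) = -1 - 4 = -5)
h(k) = (-5 + k)*(k + k³) (h(k) = (k + (k*k)*k)*(k - 5) = (k + k²*k)*(-5 + k) = (k + k³)*(-5 + k) = (-5 + k)*(k + k³))
-35300 + h(-140) = -35300 - 140*(-5 - 140 + (-140)³ - 5*(-140)²) = -35300 - 140*(-5 - 140 - 2744000 - 5*19600) = -35300 - 140*(-5 - 140 - 2744000 - 98000) = -35300 - 140*(-2842145) = -35300 + 397900300 = 397865000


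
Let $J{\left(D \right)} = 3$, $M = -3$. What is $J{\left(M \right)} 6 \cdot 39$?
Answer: $702$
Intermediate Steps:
$J{\left(M \right)} 6 \cdot 39 = 3 \cdot 6 \cdot 39 = 18 \cdot 39 = 702$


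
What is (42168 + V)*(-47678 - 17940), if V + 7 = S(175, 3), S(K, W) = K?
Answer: -2778003648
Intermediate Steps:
V = 168 (V = -7 + 175 = 168)
(42168 + V)*(-47678 - 17940) = (42168 + 168)*(-47678 - 17940) = 42336*(-65618) = -2778003648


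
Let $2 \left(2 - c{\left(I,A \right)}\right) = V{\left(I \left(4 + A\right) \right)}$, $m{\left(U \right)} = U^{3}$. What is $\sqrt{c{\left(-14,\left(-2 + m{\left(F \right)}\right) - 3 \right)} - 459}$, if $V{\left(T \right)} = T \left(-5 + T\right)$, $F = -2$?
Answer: $4 i \sqrt{505} \approx 89.889 i$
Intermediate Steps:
$c{\left(I,A \right)} = 2 - \frac{I \left(-5 + I \left(4 + A\right)\right) \left(4 + A\right)}{2}$ ($c{\left(I,A \right)} = 2 - \frac{I \left(4 + A\right) \left(-5 + I \left(4 + A\right)\right)}{2} = 2 - \frac{I \left(-5 + I \left(4 + A\right)\right) \left(4 + A\right)}{2}$)
$\sqrt{c{\left(-14,\left(-2 + m{\left(F \right)}\right) - 3 \right)} - 459} = \sqrt{\left(2 - - 7 \left(-5 - 14 \left(4 + \left(\left(-2 + \left(-2\right)^{3}\right) - 3\right)\right)\right) \left(4 + \left(\left(-2 + \left(-2\right)^{3}\right) - 3\right)\right)\right) - 459} = \sqrt{\left(2 - - 7 \left(-5 - 14 \left(4 - 13\right)\right) \left(4 - 13\right)\right) - 459} = \sqrt{\left(2 - \left(-7\right) \left(-5 - -126\right) \left(-9\right)\right) - 459} = \sqrt{\left(2 - \left(-7\right) \left(-5 + 126\right) \left(-9\right)\right) - 459} = \sqrt{\left(2 - \left(-7\right) 121 \left(-9\right)\right) - 459} = \sqrt{\left(2 - 7623\right) - 459} = \sqrt{-7621 - 459} = \sqrt{-8080} = 4 i \sqrt{505}$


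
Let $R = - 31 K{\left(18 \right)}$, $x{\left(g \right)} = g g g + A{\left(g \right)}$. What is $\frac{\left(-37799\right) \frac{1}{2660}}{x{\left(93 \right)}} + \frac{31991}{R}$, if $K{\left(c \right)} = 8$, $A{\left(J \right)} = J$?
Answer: $- \frac{34503797803}{267479625} \approx -129.0$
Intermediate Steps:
$x{\left(g \right)} = g + g^{3}$ ($x{\left(g \right)} = g g g + g = g^{2} g + g = g^{3} + g = g + g^{3}$)
$R = -248$ ($R = \left(-31\right) 8 = -248$)
$\frac{\left(-37799\right) \frac{1}{2660}}{x{\left(93 \right)}} + \frac{31991}{R} = \frac{\left(-37799\right) \frac{1}{2660}}{93 + 93^{3}} + \frac{31991}{-248} = \frac{\left(-37799\right) \frac{1}{2660}}{93 + 804357} + 31991 \left(- \frac{1}{248}\right) = - \frac{37799}{2660 \cdot 804450} - \frac{31991}{248} = \left(- \frac{37799}{2660}\right) \frac{1}{804450} - \frac{31991}{248} = - \frac{37799}{2139837000} - \frac{31991}{248} = - \frac{34503797803}{267479625}$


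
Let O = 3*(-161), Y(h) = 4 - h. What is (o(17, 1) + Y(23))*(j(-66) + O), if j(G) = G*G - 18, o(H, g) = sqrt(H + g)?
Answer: -73245 + 11565*sqrt(2) ≈ -56890.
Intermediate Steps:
O = -483
j(G) = -18 + G**2 (j(G) = G**2 - 18 = -18 + G**2)
(o(17, 1) + Y(23))*(j(-66) + O) = (sqrt(17 + 1) + (4 - 1*23))*((-18 + (-66)**2) - 483) = (sqrt(18) + (4 - 23))*((-18 + 4356) - 483) = (3*sqrt(2) - 19)*(4338 - 483) = (-19 + 3*sqrt(2))*3855 = -73245 + 11565*sqrt(2)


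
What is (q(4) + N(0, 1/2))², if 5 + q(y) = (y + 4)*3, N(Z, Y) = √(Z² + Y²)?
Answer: 1521/4 ≈ 380.25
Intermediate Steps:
N(Z, Y) = √(Y² + Z²)
q(y) = 7 + 3*y (q(y) = -5 + (y + 4)*3 = -5 + (4 + y)*3 = -5 + (12 + 3*y) = 7 + 3*y)
(q(4) + N(0, 1/2))² = ((7 + 3*4) + √((1/2)² + 0²))² = ((7 + 12) + √((½)² + 0))² = (19 + √(¼ + 0))² = (19 + √(¼))² = (19 + ½)² = (39/2)² = 1521/4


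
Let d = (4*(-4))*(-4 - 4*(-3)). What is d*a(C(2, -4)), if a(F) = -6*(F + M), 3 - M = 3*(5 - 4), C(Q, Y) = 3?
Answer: 2304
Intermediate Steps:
M = 0 (M = 3 - 3*(5 - 4) = 3 - 3 = 0)
d = -128 (d = -16*(-4 + 12) = -16*8 = -128)
a(F) = -6*F (a(F) = -6*(F + 0) = -6*F)
d*a(C(2, -4)) = -(-768)*3 = -128*(-18) = 2304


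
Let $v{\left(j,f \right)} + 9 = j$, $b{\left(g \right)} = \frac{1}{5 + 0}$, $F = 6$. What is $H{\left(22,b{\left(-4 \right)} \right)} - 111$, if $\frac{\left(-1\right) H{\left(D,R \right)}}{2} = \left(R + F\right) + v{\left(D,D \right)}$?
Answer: $- \frac{747}{5} \approx -149.4$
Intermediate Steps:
$b{\left(g \right)} = \frac{1}{5}$
$v{\left(j,f \right)} = -9 + j$
$H{\left(D,R \right)} = 6 - 2 D - 2 R$ ($H{\left(D,R \right)} = - 2 \left(\left(R + 6\right) + \left(-9 + D\right)\right) = - 2 \left(\left(6 + R\right) + \left(-9 + D\right)\right) = - 2 \left(-3 + D + R\right) = 6 - 2 D - 2 R$)
$H{\left(22,b{\left(-4 \right)} \right)} - 111 = \left(6 - 44 - \frac{2}{5}\right) - 111 = - \frac{192}{5} - 111 = - \frac{747}{5}$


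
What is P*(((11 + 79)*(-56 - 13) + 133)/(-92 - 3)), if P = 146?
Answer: 887242/95 ≈ 9339.4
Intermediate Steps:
P*(((11 + 79)*(-56 - 13) + 133)/(-92 - 3)) = 146*(((11 + 79)*(-56 - 13) + 133)/(-92 - 3)) = 146*((90*(-69) + 133)/(-95)) = 146*((-6210 + 133)*(-1/95)) = 146*(-6077*(-1/95)) = 146*(6077/95) = 887242/95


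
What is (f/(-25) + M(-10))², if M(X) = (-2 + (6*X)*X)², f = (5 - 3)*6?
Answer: 79925173447744/625 ≈ 1.2788e+11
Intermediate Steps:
f = 12 (f = 2*6 = 12)
M(X) = (-2 + 6*X²)²
(f/(-25) + M(-10))² = (12/(-25) + 4*(-1 + 3*(-10)²)²)² = (12*(-1/25) + 4*(-1 + 3*100)²)² = (-12/25 + 4*(-1 + 300)²)² = (-12/25 + 4*299²)² = (-12/25 + 4*89401)² = (-12/25 + 357604)² = (8940088/25)² = 79925173447744/625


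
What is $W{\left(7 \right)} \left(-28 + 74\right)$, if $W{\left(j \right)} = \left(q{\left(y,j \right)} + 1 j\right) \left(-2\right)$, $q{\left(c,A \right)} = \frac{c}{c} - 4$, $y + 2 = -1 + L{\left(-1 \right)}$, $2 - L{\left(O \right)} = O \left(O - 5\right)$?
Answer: $-368$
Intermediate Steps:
$L{\left(O \right)} = 2 - O \left(-5 + O\right)$ ($L{\left(O \right)} = 2 - O \left(O - 5\right) = 2 - O \left(-5 + O\right)$)
$y = -7$ ($y = -2 + \left(-1 + \left(2 - \left(-1\right)^{2} + 5 \left(-1\right)\right)\right) = -2 - 5 = -7$)
$q{\left(c,A \right)} = -3$ ($q{\left(c,A \right)} = 1 - 4 = -3$)
$W{\left(j \right)} = 6 - 2 j$ ($W{\left(j \right)} = \left(-3 + 1 j\right) \left(-2\right) = \left(-3 + j\right) \left(-2\right) = 6 - 2 j$)
$W{\left(7 \right)} \left(-28 + 74\right) = \left(6 - 14\right) \left(-28 + 74\right) = \left(6 - 14\right) 46 = \left(-8\right) 46 = -368$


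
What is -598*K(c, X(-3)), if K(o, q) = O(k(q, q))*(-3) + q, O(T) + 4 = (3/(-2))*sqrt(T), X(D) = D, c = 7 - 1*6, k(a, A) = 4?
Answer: -10764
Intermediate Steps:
c = 1 (c = 7 - 6 = 1)
O(T) = -4 - 3*sqrt(T)/2 (O(T) = -4 + (3/(-2))*sqrt(T) = -4 + (3*(-1/2))*sqrt(T) = -4 - 3*sqrt(T)/2)
K(o, q) = 21 + q (K(o, q) = (-4 - 3*sqrt(4)/2)*(-3) + q = (-4 - 3/2*2)*(-3) + q = (-4 - 3)*(-3) + q = -7*(-3) + q = 21 + q)
-598*K(c, X(-3)) = -598*(21 - 3) = -598*18 = -10764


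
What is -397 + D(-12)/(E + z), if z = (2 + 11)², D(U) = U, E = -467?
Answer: -59147/149 ≈ -396.96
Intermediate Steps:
z = 169 (z = 13² = 169)
-397 + D(-12)/(E + z) = -397 - 12/(-467 + 169) = -397 - 12/(-298) = -397 - 1/298*(-12) = -397 + 6/149 = -59147/149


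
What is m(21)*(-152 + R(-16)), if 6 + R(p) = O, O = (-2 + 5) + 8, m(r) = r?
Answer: -3087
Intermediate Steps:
O = 11 (O = 3 + 8 = 11)
R(p) = 5 (R(p) = -6 + 11 = 5)
m(21)*(-152 + R(-16)) = 21*(-152 + 5) = 21*(-147) = -3087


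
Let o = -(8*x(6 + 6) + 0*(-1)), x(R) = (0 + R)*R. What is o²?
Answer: 1327104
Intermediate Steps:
x(R) = R² (x(R) = R*R = R²)
o = -1152 (o = -(8*(6 + 6)² + 0*(-1)) = -(8*12² + 0) = -(8*144 + 0) = -(1152 + 0) = -1*1152 = -1152)
o² = (-1152)² = 1327104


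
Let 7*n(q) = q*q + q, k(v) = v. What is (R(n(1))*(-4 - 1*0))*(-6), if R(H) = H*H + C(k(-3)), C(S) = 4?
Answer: 4800/49 ≈ 97.959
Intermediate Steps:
n(q) = q/7 + q²/7 (n(q) = (q*q + q)/7 = (q² + q)/7 = (q + q²)/7 = q/7 + q²/7)
R(H) = 4 + H² (R(H) = H*H + 4 = H² + 4 = 4 + H²)
(R(n(1))*(-4 - 1*0))*(-6) = ((4 + ((⅐)*1*(1 + 1))²)*(-4 - 1*0))*(-6) = ((4 + ((⅐)*1*2)²)*(-4 + 0))*(-6) = ((4 + (2/7)²)*(-4))*(-6) = ((4 + 4/49)*(-4))*(-6) = ((200/49)*(-4))*(-6) = -800/49*(-6) = 4800/49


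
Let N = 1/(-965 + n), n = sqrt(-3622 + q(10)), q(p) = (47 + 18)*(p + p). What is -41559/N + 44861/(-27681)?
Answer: 1110130820374/27681 - 124677*I*sqrt(258) ≈ 4.0104e+7 - 2.0026e+6*I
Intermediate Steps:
q(p) = 130*p (q(p) = 65*(2*p) = 130*p)
n = 3*I*sqrt(258) (n = sqrt(-3622 + 130*10) = sqrt(-3622 + 1300) = sqrt(-2322) = 3*I*sqrt(258) ≈ 48.187*I)
N = 1/(-965 + 3*I*sqrt(258)) ≈ -0.0010337 - 5.1617e-5*I
-41559/N + 44861/(-27681) = -41559/(-965/933547 - 3*I*sqrt(258)/933547) + 44861/(-27681) = -41559/(-965/933547 - 3*I*sqrt(258)/933547) + 44861*(-1/27681) = -41559/(-965/933547 - 3*I*sqrt(258)/933547) - 44861/27681 = -44861/27681 - 41559/(-965/933547 - 3*I*sqrt(258)/933547)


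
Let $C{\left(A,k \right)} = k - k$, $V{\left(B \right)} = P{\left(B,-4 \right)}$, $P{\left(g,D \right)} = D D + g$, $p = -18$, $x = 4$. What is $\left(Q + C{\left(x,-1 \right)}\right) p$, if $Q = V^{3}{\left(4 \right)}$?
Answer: $-144000$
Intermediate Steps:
$P{\left(g,D \right)} = g + D^{2}$ ($P{\left(g,D \right)} = D^{2} + g = g + D^{2}$)
$V{\left(B \right)} = 16 + B$ ($V{\left(B \right)} = B + \left(-4\right)^{2} = B + 16 = 16 + B$)
$C{\left(A,k \right)} = 0$
$Q = 8000$ ($Q = \left(16 + 4\right)^{3} = 20^{3} = 8000$)
$\left(Q + C{\left(x,-1 \right)}\right) p = \left(8000 + 0\right) \left(-18\right) = 8000 \left(-18\right) = -144000$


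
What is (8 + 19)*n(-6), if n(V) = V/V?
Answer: 27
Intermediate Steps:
n(V) = 1
(8 + 19)*n(-6) = (8 + 19)*1 = 27*1 = 27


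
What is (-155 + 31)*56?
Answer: -6944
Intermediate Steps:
(-155 + 31)*56 = -124*56 = -6944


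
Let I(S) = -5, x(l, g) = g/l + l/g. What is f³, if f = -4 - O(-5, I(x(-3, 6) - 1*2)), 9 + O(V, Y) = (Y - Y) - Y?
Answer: 0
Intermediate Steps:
O(V, Y) = -9 - Y (O(V, Y) = -9 + ((Y - Y) - Y) = -9 + (0 - Y) = -9 - Y)
f = 0 (f = -4 - (-9 - 1*(-5)) = -4 - (-9 + 5) = -4 - 1*(-4) = -4 + 4 = 0)
f³ = 0³ = 0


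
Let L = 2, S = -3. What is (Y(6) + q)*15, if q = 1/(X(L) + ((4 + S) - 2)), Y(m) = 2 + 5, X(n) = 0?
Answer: 90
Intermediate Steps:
Y(m) = 7
q = -1 (q = 1/(0 + ((4 - 3) - 2)) = 1/(0 + (1 - 2)) = 1/(0 - 1) = 1/(-1) = -1)
(Y(6) + q)*15 = (7 - 1)*15 = 6*15 = 90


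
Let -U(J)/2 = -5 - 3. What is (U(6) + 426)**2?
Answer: 195364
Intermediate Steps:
U(J) = 16 (U(J) = -2*(-5 - 3) = -2*(-8) = 16)
(U(6) + 426)**2 = (16 + 426)**2 = 442**2 = 195364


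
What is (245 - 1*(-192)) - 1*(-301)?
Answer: 738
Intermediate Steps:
(245 - 1*(-192)) - 1*(-301) = (245 + 192) + 301 = 437 + 301 = 738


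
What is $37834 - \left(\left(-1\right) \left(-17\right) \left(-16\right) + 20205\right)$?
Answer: $17901$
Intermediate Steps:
$37834 - \left(\left(-1\right) \left(-17\right) \left(-16\right) + 20205\right) = 37834 - \left(17 \left(-16\right) + 20205\right) = 37834 - \left(-272 + 20205\right) = 37834 - 19933 = 17901$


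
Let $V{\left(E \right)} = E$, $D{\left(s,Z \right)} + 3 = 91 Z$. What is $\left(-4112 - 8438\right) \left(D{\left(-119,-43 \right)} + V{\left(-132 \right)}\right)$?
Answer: $50802400$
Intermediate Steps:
$D{\left(s,Z \right)} = -3 + 91 Z$
$\left(-4112 - 8438\right) \left(D{\left(-119,-43 \right)} + V{\left(-132 \right)}\right) = \left(-4112 - 8438\right) \left(\left(-3 + 91 \left(-43\right)\right) - 132\right) = - 12550 \left(\left(-3 - 3913\right) - 132\right) = - 12550 \left(-3916 - 132\right) = \left(-12550\right) \left(-4048\right) = 50802400$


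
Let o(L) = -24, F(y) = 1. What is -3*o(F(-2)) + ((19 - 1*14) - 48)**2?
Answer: 1921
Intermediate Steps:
-3*o(F(-2)) + ((19 - 1*14) - 48)**2 = -3*(-24) + ((19 - 1*14) - 48)**2 = 72 + ((19 - 14) - 48)**2 = 72 + (5 - 48)**2 = 72 + (-43)**2 = 72 + 1849 = 1921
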